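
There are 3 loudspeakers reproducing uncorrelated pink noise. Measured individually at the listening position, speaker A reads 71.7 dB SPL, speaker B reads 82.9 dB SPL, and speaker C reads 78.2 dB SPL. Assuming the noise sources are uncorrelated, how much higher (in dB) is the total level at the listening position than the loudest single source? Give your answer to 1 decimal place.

Add the sources as powers (linear), then convert back to dB:
L_total = 10·log₁₀(10^(71.7/10) + 10^(82.9/10) + 10^(78.2/10)) = 84.41 dB SPL.
Excess over the loudest (82.9 dB): 84.41 − 82.9 = 1.5 dB.

1.5 dB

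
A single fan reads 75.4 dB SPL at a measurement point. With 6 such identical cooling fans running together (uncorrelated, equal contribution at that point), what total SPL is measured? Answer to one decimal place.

6 equal incoherent sources raise the level by 10·log₁₀(6) = 7.78 dB.
L_total = 75.4 + 7.78 = 83.2 dB SPL.

83.2 dB SPL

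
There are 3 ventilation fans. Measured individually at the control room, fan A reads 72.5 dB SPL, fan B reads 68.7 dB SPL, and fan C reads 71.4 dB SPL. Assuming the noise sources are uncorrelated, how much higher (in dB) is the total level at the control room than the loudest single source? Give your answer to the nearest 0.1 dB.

Add the sources as powers (linear), then convert back to dB:
L_total = 10·log₁₀(10^(72.5/10) + 10^(68.7/10) + 10^(71.4/10)) = 75.91 dB SPL.
Excess over the loudest (72.5 dB): 75.91 − 72.5 = 3.4 dB.

3.4 dB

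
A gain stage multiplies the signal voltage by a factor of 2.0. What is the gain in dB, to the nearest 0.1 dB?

6.0 dB

Voltage is an amplitude quantity, so gain = 20·log₁₀(V_out/V_in).
20·log₁₀(2.0) = 6.0 dB.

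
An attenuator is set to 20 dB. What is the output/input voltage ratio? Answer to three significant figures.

0.100

Voltage ratio = 10^(dB/20).
10^(-20/20) = 10^(-1.000) = 0.100.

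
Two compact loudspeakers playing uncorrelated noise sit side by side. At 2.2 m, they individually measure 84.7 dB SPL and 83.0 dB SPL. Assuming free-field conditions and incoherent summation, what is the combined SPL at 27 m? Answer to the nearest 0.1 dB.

Combined at 2.2 m: 10·log₁₀(10^(84.7/10)+10^(83.0/10)) = 86.94 dB SPL.
Then apply −20·log₁₀(27/2.2) = -21.78 dB → 65.2 dB SPL.

65.2 dB SPL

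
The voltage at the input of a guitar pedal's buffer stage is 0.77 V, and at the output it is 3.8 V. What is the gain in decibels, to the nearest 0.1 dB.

Voltage is an amplitude quantity, so gain = 20·log₁₀(V_out/V_in).
20·log₁₀(3.8/0.77) = 20·log₁₀(4.935) = 13.9 dB.

13.9 dB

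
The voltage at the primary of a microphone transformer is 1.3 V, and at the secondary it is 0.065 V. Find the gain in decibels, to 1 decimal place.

-26.0 dB

For a voltage ratio, dB = 20·log₁₀(V₂/V₁).
20·log₁₀(0.065/1.3) = 20·log₁₀(0.05000) = -26.0 dB.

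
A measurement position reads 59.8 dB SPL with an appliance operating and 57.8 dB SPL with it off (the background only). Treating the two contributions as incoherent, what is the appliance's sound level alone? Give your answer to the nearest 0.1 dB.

Subtract intensities: L_src = 10·log₁₀(10^(L_total/10) − 10^(L_bg/10)).
L_src = 10·log₁₀(10^(59.8/10) − 10^(57.8/10)) = 10·log₁₀(352400) = 55.5 dB SPL.

55.5 dB SPL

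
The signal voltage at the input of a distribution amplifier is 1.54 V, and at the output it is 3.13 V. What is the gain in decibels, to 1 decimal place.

Voltage is an amplitude quantity, so gain = 20·log₁₀(V_out/V_in).
20·log₁₀(3.13/1.54) = 20·log₁₀(2.032) = 6.2 dB.

6.2 dB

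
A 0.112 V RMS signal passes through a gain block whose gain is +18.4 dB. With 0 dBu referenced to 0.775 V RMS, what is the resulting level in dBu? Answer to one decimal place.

Input level: 20·log₁₀(0.112/0.775) = -16.80 dBu.
Output: -16.80 + 18.4 = +1.6 dBu.

+1.6 dBu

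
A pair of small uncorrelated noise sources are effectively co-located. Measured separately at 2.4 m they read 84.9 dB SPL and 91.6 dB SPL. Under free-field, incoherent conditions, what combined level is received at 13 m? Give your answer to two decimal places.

77.77 dB SPL

Combined at 2.4 m: 10·log₁₀(10^(84.9/10)+10^(91.6/10)) = 92.441 dB SPL.
Then apply −20·log₁₀(13/2.4) = -14.675 dB → 77.77 dB SPL.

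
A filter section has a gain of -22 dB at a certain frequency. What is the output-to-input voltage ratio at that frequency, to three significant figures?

Voltage ratio = 10^(dB/20).
10^(-22/20) = 10^(-1.100) = 0.0794.

0.0794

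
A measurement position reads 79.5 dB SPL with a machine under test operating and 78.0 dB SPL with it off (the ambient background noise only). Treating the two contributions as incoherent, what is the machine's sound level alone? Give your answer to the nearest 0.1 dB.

Subtract intensities: L_src = 10·log₁₀(10^(L_total/10) − 10^(L_bg/10)).
L_src = 10·log₁₀(10^(79.5/10) − 10^(78.0/10)) = 10·log₁₀(26030000) = 74.2 dB SPL.

74.2 dB SPL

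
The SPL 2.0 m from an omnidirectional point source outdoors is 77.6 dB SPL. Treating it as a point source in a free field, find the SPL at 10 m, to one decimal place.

63.6 dB SPL

Inverse-square spreading gives ΔL = −20·log₁₀(d₂/d₁).
ΔL = −20·log₁₀(10/2.0) = -13.98 dB, so L₂ = 77.6 + (-13.98) = 63.6 dB SPL.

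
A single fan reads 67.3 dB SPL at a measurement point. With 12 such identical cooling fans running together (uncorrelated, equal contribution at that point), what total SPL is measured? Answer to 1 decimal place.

12 equal incoherent sources raise the level by 10·log₁₀(12) = 10.79 dB.
L_total = 67.3 + 10.79 = 78.1 dB SPL.

78.1 dB SPL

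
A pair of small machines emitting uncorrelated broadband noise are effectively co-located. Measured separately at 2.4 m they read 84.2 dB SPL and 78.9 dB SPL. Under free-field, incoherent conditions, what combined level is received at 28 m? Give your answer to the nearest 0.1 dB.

64.0 dB SPL

Combined at 2.4 m: 10·log₁₀(10^(84.2/10)+10^(78.9/10)) = 85.32 dB SPL.
Then apply −20·log₁₀(28/2.4) = -21.34 dB → 64.0 dB SPL.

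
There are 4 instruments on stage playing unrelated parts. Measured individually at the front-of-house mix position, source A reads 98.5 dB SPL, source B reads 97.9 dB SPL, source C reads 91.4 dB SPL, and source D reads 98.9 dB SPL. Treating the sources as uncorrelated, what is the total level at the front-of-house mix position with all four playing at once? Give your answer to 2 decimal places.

Add the sources as powers (linear), then convert back to dB:
L_total = 10·log₁₀(10^(98.5/10) + 10^(97.9/10) + 10^(91.4/10) + 10^(98.9/10)) = 10·log₁₀(22388000000) = 103.50 dB SPL.

103.50 dB SPL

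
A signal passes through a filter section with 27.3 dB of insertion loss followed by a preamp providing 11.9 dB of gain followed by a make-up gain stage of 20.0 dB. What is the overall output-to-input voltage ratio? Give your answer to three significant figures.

1.70

Net gain = (−27.3) + 11.9 + 20.0 = 4.6 dB.
Voltage ratio = 10^(4.6/20) = 1.70.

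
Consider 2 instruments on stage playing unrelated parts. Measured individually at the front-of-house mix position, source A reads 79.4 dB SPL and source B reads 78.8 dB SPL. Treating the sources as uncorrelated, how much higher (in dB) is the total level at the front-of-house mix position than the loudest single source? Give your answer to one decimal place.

Add the sources as powers (linear), then convert back to dB:
L_total = 10·log₁₀(10^(79.4/10) + 10^(78.8/10)) = 82.12 dB SPL.
Excess over the loudest (79.4 dB): 82.12 − 79.4 = 2.7 dB.

2.7 dB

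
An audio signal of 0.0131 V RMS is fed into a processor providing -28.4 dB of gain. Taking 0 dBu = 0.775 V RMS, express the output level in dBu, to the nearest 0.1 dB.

Input level: 20·log₁₀(0.0131/0.775) = -35.44 dBu.
Output: -35.44 − 28.4 = -63.8 dBu.

-63.8 dBu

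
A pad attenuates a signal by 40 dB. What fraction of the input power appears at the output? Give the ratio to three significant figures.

Power ratio = 10^(dB/10).
10^(-40/10) = 10^(-4.000) = 0.000100.

0.000100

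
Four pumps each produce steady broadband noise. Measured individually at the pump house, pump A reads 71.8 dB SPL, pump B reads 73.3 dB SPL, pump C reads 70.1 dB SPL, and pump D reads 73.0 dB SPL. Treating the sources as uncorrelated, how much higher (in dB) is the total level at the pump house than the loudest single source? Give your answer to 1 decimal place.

Incoherent sources sum as intensities:
L_total = 10·log₁₀(10^(71.8/10) + 10^(73.3/10) + 10^(70.1/10) + 10^(73.0/10)) = 78.24 dB SPL.
Excess over the loudest (73.3 dB): 78.24 − 73.3 = 4.9 dB.

4.9 dB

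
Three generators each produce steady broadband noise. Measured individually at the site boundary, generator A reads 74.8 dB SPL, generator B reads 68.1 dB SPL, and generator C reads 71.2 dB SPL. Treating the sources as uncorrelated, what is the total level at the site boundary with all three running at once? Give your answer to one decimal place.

77.0 dB SPL

Incoherent sources sum as intensities:
L_total = 10·log₁₀(10^(74.8/10) + 10^(68.1/10) + 10^(71.2/10)) = 10·log₁₀(49840000) = 77.0 dB SPL.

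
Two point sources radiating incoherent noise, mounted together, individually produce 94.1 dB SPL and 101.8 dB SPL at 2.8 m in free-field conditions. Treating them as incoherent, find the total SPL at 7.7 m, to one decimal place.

93.7 dB SPL

Combined at 2.8 m: 10·log₁₀(10^(94.1/10)+10^(101.8/10)) = 102.48 dB SPL.
Then apply −20·log₁₀(7.7/2.8) = -8.79 dB → 93.7 dB SPL.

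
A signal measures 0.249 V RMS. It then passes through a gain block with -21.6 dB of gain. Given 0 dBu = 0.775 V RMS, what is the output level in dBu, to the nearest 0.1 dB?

-31.5 dBu

Input level: 20·log₁₀(0.249/0.775) = -9.86 dBu.
Output: -9.86 − 21.6 = -31.5 dBu.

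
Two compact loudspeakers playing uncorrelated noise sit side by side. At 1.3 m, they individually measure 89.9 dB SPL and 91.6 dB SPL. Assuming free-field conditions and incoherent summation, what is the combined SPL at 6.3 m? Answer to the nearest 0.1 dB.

Combined at 1.3 m: 10·log₁₀(10^(89.9/10)+10^(91.6/10)) = 93.84 dB SPL.
Then apply −20·log₁₀(6.3/1.3) = -13.71 dB → 80.1 dB SPL.

80.1 dB SPL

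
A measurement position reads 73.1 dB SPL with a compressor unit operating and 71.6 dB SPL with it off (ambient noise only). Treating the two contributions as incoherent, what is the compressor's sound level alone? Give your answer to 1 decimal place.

67.8 dB SPL

Remove the background by subtracting linear intensities:
L_src = 10·log₁₀(10^(73.1/10) − 10^(71.6/10)) = 10·log₁₀(5963000) = 67.8 dB SPL.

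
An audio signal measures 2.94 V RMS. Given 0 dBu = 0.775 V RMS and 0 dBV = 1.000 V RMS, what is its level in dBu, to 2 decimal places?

+11.58 dBu

dBu = 20·log₁₀(V / 0.775 V).
20·log₁₀(2.94/0.775) = +11.58 dBu.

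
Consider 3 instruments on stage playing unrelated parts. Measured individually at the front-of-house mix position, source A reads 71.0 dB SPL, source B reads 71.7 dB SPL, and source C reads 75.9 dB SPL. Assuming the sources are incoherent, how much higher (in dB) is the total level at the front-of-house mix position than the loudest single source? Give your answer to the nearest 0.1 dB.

Add the sources as powers (linear), then convert back to dB:
L_total = 10·log₁₀(10^(71.0/10) + 10^(71.7/10) + 10^(75.9/10)) = 78.21 dB SPL.
Excess over the loudest (75.9 dB): 78.21 − 75.9 = 2.3 dB.

2.3 dB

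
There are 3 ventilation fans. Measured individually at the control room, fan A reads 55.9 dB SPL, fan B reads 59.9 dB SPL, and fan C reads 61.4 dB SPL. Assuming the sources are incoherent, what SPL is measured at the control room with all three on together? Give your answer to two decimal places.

64.39 dB SPL

Uncorrelated sources add in intensity (power), not in dB.
L_total = 10·log₁₀(10^(55.9/10) + 10^(59.9/10) + 10^(61.4/10)) = 10·log₁₀(2747000) = 64.39 dB SPL.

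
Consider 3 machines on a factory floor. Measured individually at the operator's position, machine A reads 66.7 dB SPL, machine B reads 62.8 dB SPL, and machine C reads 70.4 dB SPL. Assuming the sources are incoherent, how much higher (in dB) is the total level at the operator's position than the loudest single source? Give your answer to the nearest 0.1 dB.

Uncorrelated sources add in intensity (power), not in dB.
L_total = 10·log₁₀(10^(66.7/10) + 10^(62.8/10) + 10^(70.4/10)) = 72.44 dB SPL.
Excess over the loudest (70.4 dB): 72.44 − 70.4 = 2.0 dB.

2.0 dB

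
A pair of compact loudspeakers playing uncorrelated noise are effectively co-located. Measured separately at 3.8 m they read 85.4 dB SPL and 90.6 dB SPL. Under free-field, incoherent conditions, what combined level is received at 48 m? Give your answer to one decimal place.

69.7 dB SPL

Combined at 3.8 m: 10·log₁₀(10^(85.4/10)+10^(90.6/10)) = 91.75 dB SPL.
Then apply −20·log₁₀(48/3.8) = -22.03 dB → 69.7 dB SPL.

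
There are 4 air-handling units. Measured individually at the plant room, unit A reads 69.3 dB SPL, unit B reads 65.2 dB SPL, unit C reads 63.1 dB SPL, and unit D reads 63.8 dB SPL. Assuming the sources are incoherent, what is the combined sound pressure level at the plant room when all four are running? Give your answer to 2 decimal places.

72.11 dB SPL

Add the sources as powers (linear), then convert back to dB:
L_total = 10·log₁₀(10^(69.3/10) + 10^(65.2/10) + 10^(63.1/10) + 10^(63.8/10)) = 10·log₁₀(16260000) = 72.11 dB SPL.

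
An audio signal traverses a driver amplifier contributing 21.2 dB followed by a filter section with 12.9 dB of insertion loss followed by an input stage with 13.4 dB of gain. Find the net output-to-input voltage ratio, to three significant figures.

12.2

Net gain = 21.2 + (−12.9) + 13.4 = 21.7 dB.
Voltage ratio = 10^(21.7/20) = 12.2.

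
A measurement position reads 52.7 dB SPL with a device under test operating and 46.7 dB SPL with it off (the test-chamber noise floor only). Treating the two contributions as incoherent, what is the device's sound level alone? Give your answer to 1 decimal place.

Remove the background by subtracting linear intensities:
L_src = 10·log₁₀(10^(52.7/10) − 10^(46.7/10)) = 10·log₁₀(139400) = 51.4 dB SPL.

51.4 dB SPL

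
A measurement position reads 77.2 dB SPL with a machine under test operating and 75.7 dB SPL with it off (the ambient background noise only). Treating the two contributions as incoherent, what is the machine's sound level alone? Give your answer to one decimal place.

Background correction is a power subtraction:
L_src = 10·log₁₀(10^(77.2/10) − 10^(75.7/10)) = 10·log₁₀(15330000) = 71.9 dB SPL.

71.9 dB SPL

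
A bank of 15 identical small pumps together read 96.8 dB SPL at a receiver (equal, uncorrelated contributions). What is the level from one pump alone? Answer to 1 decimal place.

15 equal incoherent sources add 10·log₁₀(15) = 11.76 dB over one source.
L_one = 96.8 − 11.76 = 85.0 dB SPL.

85.0 dB SPL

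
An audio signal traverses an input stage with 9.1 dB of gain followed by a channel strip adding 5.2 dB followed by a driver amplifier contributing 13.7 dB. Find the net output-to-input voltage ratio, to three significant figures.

25.1

Net gain = 9.1 + 5.2 + 13.7 = 28.0 dB.
Voltage ratio = 10^(28.0/20) = 25.1.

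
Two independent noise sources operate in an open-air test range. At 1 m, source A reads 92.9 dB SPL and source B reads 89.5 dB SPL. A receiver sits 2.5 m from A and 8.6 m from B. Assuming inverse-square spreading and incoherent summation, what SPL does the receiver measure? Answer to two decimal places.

At the listener: L_A = 92.9 − 20·log₁₀(2.5) = 84.941 dB; L_B = 89.5 − 20·log₁₀(8.6) = 70.810 dB.
Combined: 10·log₁₀(10^(84.941/10)+10^(70.810/10)) = 85.11 dB SPL.

85.11 dB SPL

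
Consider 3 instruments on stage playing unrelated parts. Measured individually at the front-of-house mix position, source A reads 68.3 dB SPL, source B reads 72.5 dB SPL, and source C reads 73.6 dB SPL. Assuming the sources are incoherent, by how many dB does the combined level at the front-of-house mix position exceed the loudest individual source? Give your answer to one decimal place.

Add the sources as powers (linear), then convert back to dB:
L_total = 10·log₁₀(10^(68.3/10) + 10^(72.5/10) + 10^(73.6/10)) = 76.76 dB SPL.
Excess over the loudest (73.6 dB): 76.76 − 73.6 = 3.2 dB.

3.2 dB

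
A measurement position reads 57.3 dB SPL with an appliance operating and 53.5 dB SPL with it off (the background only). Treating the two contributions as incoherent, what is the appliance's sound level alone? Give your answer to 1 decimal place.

Background correction is a power subtraction:
L_src = 10·log₁₀(10^(57.3/10) − 10^(53.5/10)) = 10·log₁₀(313200) = 55.0 dB SPL.

55.0 dB SPL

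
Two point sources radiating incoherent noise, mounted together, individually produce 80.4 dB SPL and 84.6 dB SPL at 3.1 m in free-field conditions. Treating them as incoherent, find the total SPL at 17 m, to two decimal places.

71.22 dB SPL

Combined at 3.1 m: 10·log₁₀(10^(80.4/10)+10^(84.6/10)) = 85.999 dB SPL.
Then apply −20·log₁₀(17/3.1) = -14.782 dB → 71.22 dB SPL.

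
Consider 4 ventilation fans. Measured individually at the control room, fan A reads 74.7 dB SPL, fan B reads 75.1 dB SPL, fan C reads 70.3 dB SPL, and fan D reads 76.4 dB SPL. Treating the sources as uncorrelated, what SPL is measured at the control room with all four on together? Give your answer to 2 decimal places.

Add the sources as powers (linear), then convert back to dB:
L_total = 10·log₁₀(10^(74.7/10) + 10^(75.1/10) + 10^(70.3/10) + 10^(76.4/10)) = 10·log₁₀(116200000) = 80.65 dB SPL.

80.65 dB SPL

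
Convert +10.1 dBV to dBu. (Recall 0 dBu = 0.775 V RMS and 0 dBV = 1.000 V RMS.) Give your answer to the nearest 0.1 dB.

+12.3 dBu

The offset between the scales is 20·log₁₀(0.775/1.000) = −2.214 dB.
So dBu = +10.1 + 2.214 = +12.3 dBu.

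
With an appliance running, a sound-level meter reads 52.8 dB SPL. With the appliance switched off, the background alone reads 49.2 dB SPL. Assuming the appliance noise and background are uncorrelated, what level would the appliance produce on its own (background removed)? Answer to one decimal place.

50.3 dB SPL

Remove the background by subtracting linear intensities:
L_src = 10·log₁₀(10^(52.8/10) − 10^(49.2/10)) = 10·log₁₀(107400) = 50.3 dB SPL.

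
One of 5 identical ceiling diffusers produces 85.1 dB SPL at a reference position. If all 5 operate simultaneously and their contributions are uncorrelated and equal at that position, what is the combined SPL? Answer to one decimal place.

5 equal incoherent sources raise the level by 10·log₁₀(5) = 6.99 dB.
L_total = 85.1 + 6.99 = 92.1 dB SPL.

92.1 dB SPL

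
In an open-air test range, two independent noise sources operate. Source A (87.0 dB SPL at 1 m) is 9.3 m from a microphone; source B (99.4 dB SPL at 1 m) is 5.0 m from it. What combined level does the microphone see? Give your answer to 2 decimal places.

At the listener: L_A = 87.0 − 20·log₁₀(9.3) = 67.630 dB; L_B = 99.4 − 20·log₁₀(5.0) = 85.421 dB.
Combined: 10·log₁₀(10^(67.630/10)+10^(85.421/10)) = 85.49 dB SPL.

85.49 dB SPL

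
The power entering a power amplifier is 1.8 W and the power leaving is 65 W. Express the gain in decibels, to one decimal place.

15.6 dB

Power is a power quantity, so gain = 10·log₁₀(P_out/P_in).
10·log₁₀(65/1.8) = 10·log₁₀(36.11) = 15.6 dB.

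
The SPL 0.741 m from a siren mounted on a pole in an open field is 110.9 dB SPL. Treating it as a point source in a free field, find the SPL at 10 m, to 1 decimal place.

Free-field point source: level drops by 20·log₁₀ of the distance ratio.
ΔL = −20·log₁₀(10/0.741) = -22.60 dB, so L₂ = 110.9 + (-22.60) = 88.3 dB SPL.

88.3 dB SPL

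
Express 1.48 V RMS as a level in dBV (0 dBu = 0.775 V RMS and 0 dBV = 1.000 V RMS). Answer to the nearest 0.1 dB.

+3.4 dBV

dBV = 20·log₁₀(V / 1.000 V).
20·log₁₀(1.48/1.000) = +3.4 dBV.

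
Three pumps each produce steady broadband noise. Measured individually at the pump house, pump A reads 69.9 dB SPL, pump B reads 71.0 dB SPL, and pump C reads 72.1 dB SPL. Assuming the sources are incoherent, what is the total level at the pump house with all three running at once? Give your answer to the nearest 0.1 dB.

75.9 dB SPL

Incoherent sources sum as intensities:
L_total = 10·log₁₀(10^(69.9/10) + 10^(71.0/10) + 10^(72.1/10)) = 10·log₁₀(38580000) = 75.9 dB SPL.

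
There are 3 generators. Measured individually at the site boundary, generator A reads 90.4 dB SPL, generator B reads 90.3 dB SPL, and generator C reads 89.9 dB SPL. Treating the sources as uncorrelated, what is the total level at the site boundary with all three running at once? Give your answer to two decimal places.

Add the sources as powers (linear), then convert back to dB:
L_total = 10·log₁₀(10^(90.4/10) + 10^(90.3/10) + 10^(89.9/10)) = 10·log₁₀(3145000000) = 94.98 dB SPL.

94.98 dB SPL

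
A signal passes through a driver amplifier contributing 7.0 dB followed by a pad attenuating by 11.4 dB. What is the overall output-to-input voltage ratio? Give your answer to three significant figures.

Net gain = 7.0 + (−11.4) = -4.4 dB.
Voltage ratio = 10^(-4.4/20) = 0.603.

0.603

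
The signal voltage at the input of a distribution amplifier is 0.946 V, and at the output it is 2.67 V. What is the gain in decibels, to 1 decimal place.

For a voltage ratio, dB = 20·log₁₀(V₂/V₁).
20·log₁₀(2.67/0.946) = 20·log₁₀(2.822) = 9.0 dB.

9.0 dB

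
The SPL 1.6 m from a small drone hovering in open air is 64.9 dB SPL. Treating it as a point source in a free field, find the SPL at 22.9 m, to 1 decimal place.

41.8 dB SPL

For a point source in a free field, ΔL = −20·log₁₀(d₂/d₁).
ΔL = −20·log₁₀(22.9/1.6) = -23.11 dB, so L₂ = 64.9 + (-23.11) = 41.8 dB SPL.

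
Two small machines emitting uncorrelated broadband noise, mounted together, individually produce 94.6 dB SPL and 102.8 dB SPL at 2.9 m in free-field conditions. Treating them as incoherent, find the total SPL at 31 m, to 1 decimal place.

Combined at 2.9 m: 10·log₁₀(10^(94.6/10)+10^(102.8/10)) = 103.41 dB SPL.
Then apply −20·log₁₀(31/2.9) = -20.58 dB → 82.8 dB SPL.

82.8 dB SPL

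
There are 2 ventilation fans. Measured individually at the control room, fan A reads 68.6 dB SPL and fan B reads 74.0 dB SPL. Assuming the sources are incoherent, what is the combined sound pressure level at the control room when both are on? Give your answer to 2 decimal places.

Incoherent sources sum as intensities:
L_total = 10·log₁₀(10^(68.6/10) + 10^(74.0/10)) = 10·log₁₀(32360000) = 75.10 dB SPL.

75.10 dB SPL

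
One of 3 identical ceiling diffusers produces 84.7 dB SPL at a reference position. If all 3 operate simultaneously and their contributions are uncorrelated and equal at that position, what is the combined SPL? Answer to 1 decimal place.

3 equal incoherent sources raise the level by 10·log₁₀(3) = 4.77 dB.
L_total = 84.7 + 4.77 = 89.5 dB SPL.

89.5 dB SPL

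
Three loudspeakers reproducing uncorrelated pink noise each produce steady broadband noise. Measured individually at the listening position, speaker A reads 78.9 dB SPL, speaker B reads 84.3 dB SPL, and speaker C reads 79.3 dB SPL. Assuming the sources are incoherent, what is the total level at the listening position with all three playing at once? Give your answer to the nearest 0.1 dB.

86.4 dB SPL

Uncorrelated sources add in intensity (power), not in dB.
L_total = 10·log₁₀(10^(78.9/10) + 10^(84.3/10) + 10^(79.3/10)) = 10·log₁₀(431900000) = 86.4 dB SPL.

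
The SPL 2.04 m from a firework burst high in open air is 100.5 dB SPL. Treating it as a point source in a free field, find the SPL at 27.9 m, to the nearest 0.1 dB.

77.8 dB SPL

Inverse-square spreading gives ΔL = −20·log₁₀(d₂/d₁).
ΔL = −20·log₁₀(27.9/2.04) = -22.72 dB, so L₂ = 100.5 + (-22.72) = 77.8 dB SPL.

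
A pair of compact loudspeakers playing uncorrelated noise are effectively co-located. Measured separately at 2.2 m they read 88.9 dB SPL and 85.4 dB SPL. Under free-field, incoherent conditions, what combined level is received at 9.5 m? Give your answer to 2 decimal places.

77.80 dB SPL

Combined at 2.2 m: 10·log₁₀(10^(88.9/10)+10^(85.4/10)) = 90.504 dB SPL.
Then apply −20·log₁₀(9.5/2.2) = -12.706 dB → 77.80 dB SPL.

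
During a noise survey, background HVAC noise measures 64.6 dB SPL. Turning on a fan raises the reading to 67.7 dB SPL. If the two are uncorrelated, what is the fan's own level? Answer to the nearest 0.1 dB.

64.8 dB SPL

Background correction is a power subtraction:
L_src = 10·log₁₀(10^(67.7/10) − 10^(64.6/10)) = 10·log₁₀(3004000) = 64.8 dB SPL.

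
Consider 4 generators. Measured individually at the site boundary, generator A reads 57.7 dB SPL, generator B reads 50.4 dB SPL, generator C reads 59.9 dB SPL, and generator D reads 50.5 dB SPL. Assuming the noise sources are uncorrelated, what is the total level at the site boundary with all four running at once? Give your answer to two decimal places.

Incoherent sources sum as intensities:
L_total = 10·log₁₀(10^(57.7/10) + 10^(50.4/10) + 10^(59.9/10) + 10^(50.5/10)) = 10·log₁₀(1788000) = 62.52 dB SPL.

62.52 dB SPL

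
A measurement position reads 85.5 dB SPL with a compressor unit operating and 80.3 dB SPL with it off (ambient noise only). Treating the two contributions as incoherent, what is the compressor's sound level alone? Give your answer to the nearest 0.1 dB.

83.9 dB SPL

Background correction is a power subtraction:
L_src = 10·log₁₀(10^(85.5/10) − 10^(80.3/10)) = 10·log₁₀(247700000) = 83.9 dB SPL.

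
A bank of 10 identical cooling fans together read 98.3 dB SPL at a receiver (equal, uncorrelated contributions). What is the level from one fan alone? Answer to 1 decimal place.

10 equal incoherent sources add 10·log₁₀(10) = 10.00 dB over one source.
L_one = 98.3 − 10.00 = 88.3 dB SPL.

88.3 dB SPL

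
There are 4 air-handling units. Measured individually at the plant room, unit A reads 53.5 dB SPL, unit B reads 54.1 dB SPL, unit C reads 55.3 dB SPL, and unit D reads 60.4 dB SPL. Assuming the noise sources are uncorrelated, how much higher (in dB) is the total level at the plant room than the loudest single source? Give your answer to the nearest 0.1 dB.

2.4 dB

Uncorrelated sources add in intensity (power), not in dB.
L_total = 10·log₁₀(10^(53.5/10) + 10^(54.1/10) + 10^(55.3/10) + 10^(60.4/10)) = 62.82 dB SPL.
Excess over the loudest (60.4 dB): 62.82 − 60.4 = 2.4 dB.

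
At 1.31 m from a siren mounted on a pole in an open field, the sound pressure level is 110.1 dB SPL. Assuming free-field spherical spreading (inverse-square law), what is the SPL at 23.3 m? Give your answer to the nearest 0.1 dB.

For a point source in a free field, ΔL = −20·log₁₀(d₂/d₁).
ΔL = −20·log₁₀(23.3/1.31) = -25.00 dB, so L₂ = 110.1 + (-25.00) = 85.1 dB SPL.

85.1 dB SPL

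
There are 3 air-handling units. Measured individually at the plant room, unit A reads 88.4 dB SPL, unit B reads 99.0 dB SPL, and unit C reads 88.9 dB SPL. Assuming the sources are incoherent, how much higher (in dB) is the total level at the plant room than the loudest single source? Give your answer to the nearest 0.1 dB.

Incoherent sources sum as intensities:
L_total = 10·log₁₀(10^(88.4/10) + 10^(99.0/10) + 10^(88.9/10)) = 99.74 dB SPL.
Excess over the loudest (99.0 dB): 99.74 − 99.0 = 0.7 dB.

0.7 dB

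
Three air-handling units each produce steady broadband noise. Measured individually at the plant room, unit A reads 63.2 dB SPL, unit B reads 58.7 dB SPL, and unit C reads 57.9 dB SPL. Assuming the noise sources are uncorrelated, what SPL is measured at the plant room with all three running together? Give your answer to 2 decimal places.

Incoherent sources sum as intensities:
L_total = 10·log₁₀(10^(63.2/10) + 10^(58.7/10) + 10^(57.9/10)) = 10·log₁₀(3447000) = 65.37 dB SPL.

65.37 dB SPL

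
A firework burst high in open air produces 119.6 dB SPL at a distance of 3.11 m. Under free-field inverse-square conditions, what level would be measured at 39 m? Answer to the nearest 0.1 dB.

97.6 dB SPL

For a point source in a free field, ΔL = −20·log₁₀(d₂/d₁).
ΔL = −20·log₁₀(39/3.11) = -21.97 dB, so L₂ = 119.6 + (-21.97) = 97.6 dB SPL.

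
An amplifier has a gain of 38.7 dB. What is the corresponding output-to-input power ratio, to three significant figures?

Power ratio = 10^(dB/10).
10^(38.7/10) = 10^(3.870) = 7410.

7410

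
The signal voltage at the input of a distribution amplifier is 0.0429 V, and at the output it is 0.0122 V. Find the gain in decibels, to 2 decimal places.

-10.92 dB

Voltage is an amplitude quantity, so gain = 20·log₁₀(V_out/V_in).
20·log₁₀(0.0122/0.0429) = 20·log₁₀(0.2844) = -10.92 dB.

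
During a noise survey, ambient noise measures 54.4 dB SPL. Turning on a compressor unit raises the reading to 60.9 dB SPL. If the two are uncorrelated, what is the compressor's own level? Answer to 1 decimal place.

Background correction is a power subtraction:
L_src = 10·log₁₀(10^(60.9/10) − 10^(54.4/10)) = 10·log₁₀(954800) = 59.8 dB SPL.

59.8 dB SPL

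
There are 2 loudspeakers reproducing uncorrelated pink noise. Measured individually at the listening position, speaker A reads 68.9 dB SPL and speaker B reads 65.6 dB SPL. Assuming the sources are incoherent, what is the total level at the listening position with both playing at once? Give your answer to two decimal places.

70.57 dB SPL

Add the sources as powers (linear), then convert back to dB:
L_total = 10·log₁₀(10^(68.9/10) + 10^(65.6/10)) = 10·log₁₀(11390000) = 70.57 dB SPL.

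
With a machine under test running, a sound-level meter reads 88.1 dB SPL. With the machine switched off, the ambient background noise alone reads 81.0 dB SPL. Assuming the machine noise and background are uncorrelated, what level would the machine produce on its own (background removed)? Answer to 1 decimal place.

Background correction is a power subtraction:
L_src = 10·log₁₀(10^(88.1/10) − 10^(81.0/10)) = 10·log₁₀(519800000) = 87.2 dB SPL.

87.2 dB SPL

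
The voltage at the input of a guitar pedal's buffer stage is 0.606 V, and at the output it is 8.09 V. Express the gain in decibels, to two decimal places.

22.51 dB

For a voltage ratio, dB = 20·log₁₀(V₂/V₁).
20·log₁₀(8.09/0.606) = 20·log₁₀(13.35) = 22.51 dB.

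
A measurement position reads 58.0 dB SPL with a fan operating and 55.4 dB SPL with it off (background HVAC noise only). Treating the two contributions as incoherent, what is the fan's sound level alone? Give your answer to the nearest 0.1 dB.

Background correction is a power subtraction:
L_src = 10·log₁₀(10^(58.0/10) − 10^(55.4/10)) = 10·log₁₀(284200) = 54.5 dB SPL.

54.5 dB SPL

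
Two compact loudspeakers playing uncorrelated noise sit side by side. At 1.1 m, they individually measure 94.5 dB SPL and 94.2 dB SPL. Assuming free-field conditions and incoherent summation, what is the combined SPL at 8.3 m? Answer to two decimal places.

Combined at 1.1 m: 10·log₁₀(10^(94.5/10)+10^(94.2/10)) = 97.363 dB SPL.
Then apply −20·log₁₀(8.3/1.1) = -17.554 dB → 79.81 dB SPL.

79.81 dB SPL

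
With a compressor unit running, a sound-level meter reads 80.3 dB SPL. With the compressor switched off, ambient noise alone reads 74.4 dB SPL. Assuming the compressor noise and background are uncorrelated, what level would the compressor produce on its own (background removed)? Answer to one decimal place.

79.0 dB SPL

Remove the background by subtracting linear intensities:
L_src = 10·log₁₀(10^(80.3/10) − 10^(74.4/10)) = 10·log₁₀(79610000) = 79.0 dB SPL.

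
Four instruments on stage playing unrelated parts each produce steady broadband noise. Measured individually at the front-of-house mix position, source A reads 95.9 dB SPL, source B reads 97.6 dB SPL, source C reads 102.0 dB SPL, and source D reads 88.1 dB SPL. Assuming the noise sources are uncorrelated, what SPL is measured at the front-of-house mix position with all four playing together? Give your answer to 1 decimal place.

104.2 dB SPL

Add the sources as powers (linear), then convert back to dB:
L_total = 10·log₁₀(10^(95.9/10) + 10^(97.6/10) + 10^(102.0/10) + 10^(88.1/10)) = 10·log₁₀(26139000000) = 104.2 dB SPL.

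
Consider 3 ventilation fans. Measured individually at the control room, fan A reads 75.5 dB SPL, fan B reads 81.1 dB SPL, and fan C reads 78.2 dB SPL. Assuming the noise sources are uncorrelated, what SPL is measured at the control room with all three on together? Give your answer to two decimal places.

83.62 dB SPL

Uncorrelated sources add in intensity (power), not in dB.
L_total = 10·log₁₀(10^(75.5/10) + 10^(81.1/10) + 10^(78.2/10)) = 10·log₁₀(230400000) = 83.62 dB SPL.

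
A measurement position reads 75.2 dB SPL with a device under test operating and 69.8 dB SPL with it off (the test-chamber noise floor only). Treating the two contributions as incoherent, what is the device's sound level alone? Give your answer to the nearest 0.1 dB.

Background correction is a power subtraction:
L_src = 10·log₁₀(10^(75.2/10) − 10^(69.8/10)) = 10·log₁₀(23560000) = 73.7 dB SPL.

73.7 dB SPL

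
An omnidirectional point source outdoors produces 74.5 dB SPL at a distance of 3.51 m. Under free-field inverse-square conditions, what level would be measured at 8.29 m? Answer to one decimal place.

67.0 dB SPL

Inverse-square spreading gives ΔL = −20·log₁₀(d₂/d₁).
ΔL = −20·log₁₀(8.29/3.51) = -7.46 dB, so L₂ = 74.5 + (-7.46) = 67.0 dB SPL.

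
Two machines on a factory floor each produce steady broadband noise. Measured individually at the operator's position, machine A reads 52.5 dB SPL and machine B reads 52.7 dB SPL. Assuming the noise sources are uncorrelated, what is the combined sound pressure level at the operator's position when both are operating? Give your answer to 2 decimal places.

Incoherent sources sum as intensities:
L_total = 10·log₁₀(10^(52.5/10) + 10^(52.7/10)) = 10·log₁₀(364000) = 55.61 dB SPL.

55.61 dB SPL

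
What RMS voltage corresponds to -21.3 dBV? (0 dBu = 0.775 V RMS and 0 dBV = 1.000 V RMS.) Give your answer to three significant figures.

V = 1.000 V × 10^(-21.3/20).
= 1.000 × 0.08610 = 0.0861 V.

0.0861 V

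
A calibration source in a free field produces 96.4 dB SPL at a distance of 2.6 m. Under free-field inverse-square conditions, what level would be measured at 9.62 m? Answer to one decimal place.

85.0 dB SPL

Free-field point source: level drops by 20·log₁₀ of the distance ratio.
ΔL = −20·log₁₀(9.62/2.6) = -11.36 dB, so L₂ = 96.4 + (-11.36) = 85.0 dB SPL.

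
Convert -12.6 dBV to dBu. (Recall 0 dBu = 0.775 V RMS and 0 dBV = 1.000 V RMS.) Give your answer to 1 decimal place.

The offset between the scales is 20·log₁₀(0.775/1.000) = −2.214 dB.
So dBu = -12.6 + 2.214 = -10.4 dBu.

-10.4 dBu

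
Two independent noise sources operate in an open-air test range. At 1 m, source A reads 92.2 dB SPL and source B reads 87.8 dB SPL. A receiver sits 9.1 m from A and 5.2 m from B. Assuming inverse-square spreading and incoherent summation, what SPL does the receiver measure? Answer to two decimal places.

At the listener: L_A = 92.2 − 20·log₁₀(9.1) = 73.019 dB; L_B = 87.8 − 20·log₁₀(5.2) = 73.480 dB.
Combined: 10·log₁₀(10^(73.019/10)+10^(73.480/10)) = 76.27 dB SPL.

76.27 dB SPL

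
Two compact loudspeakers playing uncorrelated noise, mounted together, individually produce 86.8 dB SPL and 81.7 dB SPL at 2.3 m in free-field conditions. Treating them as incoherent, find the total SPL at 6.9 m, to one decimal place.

Combined at 2.3 m: 10·log₁₀(10^(86.8/10)+10^(81.7/10)) = 87.97 dB SPL.
Then apply −20·log₁₀(6.9/2.3) = -9.54 dB → 78.4 dB SPL.

78.4 dB SPL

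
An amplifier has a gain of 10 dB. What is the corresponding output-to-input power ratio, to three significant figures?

10.0

Power ratio = 10^(dB/10).
10^(10/10) = 10^(1.000) = 10.0.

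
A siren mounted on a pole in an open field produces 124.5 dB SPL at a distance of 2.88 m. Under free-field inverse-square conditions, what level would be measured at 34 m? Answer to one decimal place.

103.1 dB SPL

For a point source in a free field, ΔL = −20·log₁₀(d₂/d₁).
ΔL = −20·log₁₀(34/2.88) = -21.44 dB, so L₂ = 124.5 + (-21.44) = 103.1 dB SPL.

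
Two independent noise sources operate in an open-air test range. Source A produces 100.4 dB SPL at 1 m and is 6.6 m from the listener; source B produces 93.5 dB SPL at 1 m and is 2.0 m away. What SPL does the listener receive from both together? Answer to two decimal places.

89.09 dB SPL

At the listener: L_A = 100.4 − 20·log₁₀(6.6) = 84.009 dB; L_B = 93.5 − 20·log₁₀(2.0) = 87.479 dB.
Combined: 10·log₁₀(10^(84.009/10)+10^(87.479/10)) = 89.09 dB SPL.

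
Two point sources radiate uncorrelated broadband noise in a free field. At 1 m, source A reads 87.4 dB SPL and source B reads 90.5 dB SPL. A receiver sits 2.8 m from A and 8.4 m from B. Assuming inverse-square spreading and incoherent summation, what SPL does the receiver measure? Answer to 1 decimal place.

79.3 dB SPL

At the listener: L_A = 87.4 − 20·log₁₀(2.8) = 78.46 dB; L_B = 90.5 − 20·log₁₀(8.4) = 72.01 dB.
Combined: 10·log₁₀(10^(78.46/10)+10^(72.01/10)) = 79.3 dB SPL.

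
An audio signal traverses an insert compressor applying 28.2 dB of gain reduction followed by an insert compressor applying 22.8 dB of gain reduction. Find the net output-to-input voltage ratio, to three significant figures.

Net gain = (−28.2) + (−22.8) = -51.0 dB.
Voltage ratio = 10^(-51.0/20) = 0.00282.

0.00282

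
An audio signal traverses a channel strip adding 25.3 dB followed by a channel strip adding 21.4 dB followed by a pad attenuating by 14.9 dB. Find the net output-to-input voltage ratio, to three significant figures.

Net gain = 25.3 + 21.4 + (−14.9) = 31.8 dB.
Voltage ratio = 10^(31.8/20) = 38.9.

38.9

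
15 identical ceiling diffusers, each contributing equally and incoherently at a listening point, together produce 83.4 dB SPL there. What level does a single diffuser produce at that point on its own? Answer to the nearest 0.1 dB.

15 equal incoherent sources add 10·log₁₀(15) = 11.76 dB over one source.
L_one = 83.4 − 11.76 = 71.6 dB SPL.

71.6 dB SPL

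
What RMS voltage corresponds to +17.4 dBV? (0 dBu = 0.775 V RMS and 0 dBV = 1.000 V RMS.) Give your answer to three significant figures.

7.41 V

V = 1.000 V × 10^(+17.4/20).
= 1.000 × 7.413 = 7.41 V.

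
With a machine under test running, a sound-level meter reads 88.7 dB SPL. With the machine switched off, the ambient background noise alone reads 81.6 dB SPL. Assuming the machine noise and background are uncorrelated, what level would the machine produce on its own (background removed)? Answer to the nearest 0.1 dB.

Subtract intensities: L_src = 10·log₁₀(10^(L_total/10) − 10^(L_bg/10)).
L_src = 10·log₁₀(10^(88.7/10) − 10^(81.6/10)) = 10·log₁₀(596800000) = 87.8 dB SPL.

87.8 dB SPL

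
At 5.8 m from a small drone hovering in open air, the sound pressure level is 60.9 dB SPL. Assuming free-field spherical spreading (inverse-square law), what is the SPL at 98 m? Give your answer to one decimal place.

36.3 dB SPL

For a point source in a free field, ΔL = −20·log₁₀(d₂/d₁).
ΔL = −20·log₁₀(98/5.8) = -24.56 dB, so L₂ = 60.9 + (-24.56) = 36.3 dB SPL.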